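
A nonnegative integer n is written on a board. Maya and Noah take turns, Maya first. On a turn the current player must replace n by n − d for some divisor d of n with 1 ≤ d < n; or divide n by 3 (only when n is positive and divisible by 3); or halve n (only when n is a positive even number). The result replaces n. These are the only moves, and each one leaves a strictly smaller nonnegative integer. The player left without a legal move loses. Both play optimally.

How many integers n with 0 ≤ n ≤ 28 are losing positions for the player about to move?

13

Work bottom-up. With no move the player to move loses. Otherwise the position is W if at least one move leads to an L position for the opponent, and L if every move leads to a W.
n=0: no move → L
n=1: no move → L
n=2: can move to 1, which is L ⇒ W
n=3: can move to 1, which is L ⇒ W
n=4: moves to 2(W), 3(W); every one is W ⇒ L
n=5: can move to 4, which is L ⇒ W
n=6: can move to 4, which is L ⇒ W
n=7: the only move is to 6(W), a W ⇒ L
n=8: can move to 4, which is L ⇒ W
n=9: moves to 3(W), 6(W), 8(W); every one is W ⇒ L
n=10: can move to 9, which is L ⇒ W
n=11: the only move is to 10(W), a W ⇒ L
n=12: can move to 4, which is L ⇒ W
n=13: the only move is to 12(W), a W ⇒ L
n=14: can move to 7, which is L ⇒ W
n=15: moves to 5(W), 10(W), 12(W), 14(W); every one is W ⇒ L
n=16: can move to 15, which is L ⇒ W
n=17: the only move is to 16(W), a W ⇒ L
n=18: can move to 9, which is L ⇒ W
n=19: the only move is to 18(W), a W ⇒ L
n=20: can move to 15, which is L ⇒ W
n=21: can move to 7, which is L ⇒ W
n=22: can move to 11, which is L ⇒ W
n=23: the only move is to 22(W), a W ⇒ L
n=24: can move to 23, which is L ⇒ W
n=25: moves to 20(W), 24(W); every one is W ⇒ L
n=26: can move to 13, which is L ⇒ W
n=27: can move to 9, which is L ⇒ W
n=28: moves to 14(W), 21(W), 24(W), 26(W), 27(W); every one is W ⇒ L
L entries with 0 ≤ n ≤ 28: n = 0, 1, 4, 7, 9, 11, 13, 15, 17, 19, 23, 25, 28; that makes 13.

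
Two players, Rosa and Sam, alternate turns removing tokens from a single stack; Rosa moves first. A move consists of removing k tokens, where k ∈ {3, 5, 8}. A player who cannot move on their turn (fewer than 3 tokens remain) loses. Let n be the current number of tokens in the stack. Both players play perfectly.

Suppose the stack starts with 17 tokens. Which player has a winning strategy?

Rosa wins.

Label each position W (a win for the player to move) or L (a loss). A position with no legal move is L; any other position is W exactly when some move reaches an L, and L when every move reaches a W.
n=0: no move → L
n=1: no move → L
n=2: no move → L
n=3: W (go to 0, an L position)
n=4: W (go to 1, an L position)
n=5: W (go to 2, an L position)
n=6: W (go to 1, an L position)
n=7: W (go to 2, an L position)
n=8: W (go to 0, an L position)
n=9: W (go to 1, an L position)
n=10: W (go to 2, an L position)
n=11: L (options 8(W), 6(W), 3(W) are all W)
n=12: L (options 9(W), 7(W), 4(W) are all W)
n=13: L (options 10(W), 8(W), 5(W) are all W)
n=14: W (go to 11, an L position)
n=15: W (go to 12, an L position)
n=16: W (go to 13, an L position)
n=17: W (go to 12, an L position)
From 17 Rosa can remove 5, leaving 12, reaching an L position.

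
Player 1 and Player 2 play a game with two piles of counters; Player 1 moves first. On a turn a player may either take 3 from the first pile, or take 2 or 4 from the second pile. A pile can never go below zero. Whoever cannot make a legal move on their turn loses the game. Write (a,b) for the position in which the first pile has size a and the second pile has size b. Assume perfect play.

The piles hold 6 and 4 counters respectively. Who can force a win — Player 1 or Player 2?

Label each position W (a win for the player to move) or L (a loss). A position with no legal move is L; any other position is W exactly when some move reaches an L, and L when every move reaches a W.
No move ever increases a pile, so every position that can arise here has a ≤ 6 and b ≤ 4; it is enough to label the cells with 0 ≤ a ≤ 6 and 0 ≤ b ≤ 4.
Every move lowers a or b (never raises either), so fill the grid row by row in increasing a, and left to right within a row: each cell's successors are then already labelled.
      b=0  b=1  b=2  b=3  b=4
a=0:    L    L    W    W    W
a=1:    L    L    W    W    W
a=2:    L    L    W    W    W
a=3:    W    W    L    L    W
a=4:    W    W    L    L    W
a=5:    W    W    L    L    W
a=6:    L    L    W    W    W
Cells with no legal move (terminal, hence L): (0,0), (0,1), (1,0), (1,1), (2,0), (2,1).
The remaining L cells, each justified by listing all of its moves:
(3,2): moves to (0,2)(W), (3,0)(W); every one is W ⇒ L
(3,3): moves to (0,3)(W), (3,1)(W); every one is W ⇒ L
(4,2): moves to (1,2)(W), (4,0)(W); every one is W ⇒ L
(4,3): moves to (1,3)(W), (4,1)(W); every one is W ⇒ L
(5,2): moves to (2,2)(W), (5,0)(W); every one is W ⇒ L
(5,3): moves to (2,3)(W), (5,1)(W); every one is W ⇒ L
(6,0): the only move is to (3,0)(W), a W ⇒ L
(6,1): the only move is to (3,1)(W), a W ⇒ L
Every other cell has at least one move into one of the L cells above, so it is W.
From (6,4) Player 1 can move to (6,0), reaching an L position.

Player 1 wins.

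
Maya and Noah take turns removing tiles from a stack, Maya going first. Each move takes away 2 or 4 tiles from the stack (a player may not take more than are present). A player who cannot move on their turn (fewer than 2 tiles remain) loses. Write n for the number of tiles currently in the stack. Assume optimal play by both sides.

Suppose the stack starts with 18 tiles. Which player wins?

Noah wins.

Classify positions by backward induction: terminal positions (no move available) are L. From any other position, the mover wins iff some move reaches an L.
n=0: no move → L
n=1: no move → L
n=2: can move to 0, which is L ⇒ W
n=3: can move to 1, which is L ⇒ W
n=4: can move to 0, which is L ⇒ W
n=5: can move to 1, which is L ⇒ W
n=6: moves to 4(W), 2(W); every one is W ⇒ L
n=7: moves to 5(W), 3(W); every one is W ⇒ L
n=8: can move to 6, which is L ⇒ W
n=9: can move to 7, which is L ⇒ W
n=10: can move to 6, which is L ⇒ W
n=11: can move to 7, which is L ⇒ W
n=12: moves to 10(W), 8(W); every one is W ⇒ L
n=13: moves to 11(W), 9(W); every one is W ⇒ L
n=14: can move to 12, which is L ⇒ W
n=15: can move to 13, which is L ⇒ W
n=16: can move to 12, which is L ⇒ W
n=17: can move to 13, which is L ⇒ W
n=18: moves to 16(W), 14(W); every one is W ⇒ L
The starting position 18 is L: whatever Maya does, the opponent receives a W position.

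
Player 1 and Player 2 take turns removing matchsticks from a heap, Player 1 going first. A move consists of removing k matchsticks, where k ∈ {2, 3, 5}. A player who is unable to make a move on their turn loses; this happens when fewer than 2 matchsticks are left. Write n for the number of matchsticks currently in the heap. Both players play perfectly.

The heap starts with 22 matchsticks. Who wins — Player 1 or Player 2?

Positions with no move are L. A position that does have a move is losing for the player to move precisely when every available move leads to a winning position for the opponent. Fill in the labels:
n=0: no move → L
n=1: no move → L
n=2: reaches L-position 0 → W
n=3: reaches L-position 1 → W
n=4: reaches L-position 1 → W
n=5: reaches L-position 0 → W
n=6: reaches L-position 1 → W
n=7: only reaches 5(W), 4(W), 2(W), all W → L
n=8: only reaches 6(W), 5(W), 3(W), all W → L
n=9: reaches L-position 7 → W
n=10: reaches L-position 8 → W
n=11: reaches L-position 8 → W
n=12: reaches L-position 7 → W
n=13: reaches L-position 8 → W
n=14: only reaches 12(W), 11(W), 9(W), all W → L
n=15: only reaches 13(W), 12(W), 10(W), all W → L
n=16: reaches L-position 14 → W
n=17: reaches L-position 15 → W
n=18: reaches L-position 15 → W
n=19: reaches L-position 14 → W
n=20: reaches L-position 15 → W
n=21: only reaches 19(W), 18(W), 16(W), all W → L
n=22: only reaches 20(W), 19(W), 17(W), all W → L
Every move from 22 reaches a W position, so the mover loses.

Player 2 wins.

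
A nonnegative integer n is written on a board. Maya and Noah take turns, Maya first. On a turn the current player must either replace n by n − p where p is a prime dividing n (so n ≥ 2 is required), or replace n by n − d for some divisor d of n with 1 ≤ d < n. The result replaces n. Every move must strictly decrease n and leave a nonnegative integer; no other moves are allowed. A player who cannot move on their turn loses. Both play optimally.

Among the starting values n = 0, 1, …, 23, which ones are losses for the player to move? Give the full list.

0, 1, 4, 9, 14, 20

Compute win/loss labels from the base case upward. A position with no move is L. Any other position is W if it can reach an L in one move, else L.
n=0: no move → L
n=1: no move → L
n=2: reaches L-position 0 → W
n=3: reaches L-position 0 → W
n=4: only reaches 2(W), 3(W), all W → L
n=5: reaches L-position 0 → W
n=6: reaches L-position 4 → W
n=7: reaches L-position 0 → W
n=8: reaches L-position 4 → W
n=9: only reaches 6(W), 8(W), all W → L
n=10: reaches L-position 9 → W
n=11: reaches L-position 0 → W
n=12: reaches L-position 9 → W
n=13: reaches L-position 0 → W
n=14: only reaches 7(W), 12(W), 13(W), all W → L
n=15: reaches L-position 14 → W
n=16: reaches L-position 14 → W
n=17: reaches L-position 0 → W
n=18: reaches L-position 9 → W
n=19: reaches L-position 0 → W
n=20: only reaches 10(W), 15(W), 16(W), 18(W), 19(W), all W → L
n=21: reaches L-position 14 → W
n=22: reaches L-position 20 → W
n=23: reaches L-position 0 → W
The losing starting values of n are exactly the entries labelled L in this table (6 of them).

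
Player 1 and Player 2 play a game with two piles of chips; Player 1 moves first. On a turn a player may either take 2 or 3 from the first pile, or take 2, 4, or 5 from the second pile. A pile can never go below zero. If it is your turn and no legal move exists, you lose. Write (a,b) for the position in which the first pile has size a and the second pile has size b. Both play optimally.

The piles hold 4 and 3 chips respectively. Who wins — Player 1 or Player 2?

Compute win/loss labels from the base case upward. A position with no move is L. Any other position is W if it can reach an L in one move, else L.
No move ever increases a pile, so every position that can arise here has a ≤ 4 and b ≤ 3; it is enough to label the cells with 0 ≤ a ≤ 4 and 0 ≤ b ≤ 3.
Every move lowers a or b (never raises either), so fill the grid row by row in increasing a, and left to right within a row: each cell's successors are then already labelled.
      b=0  b=1  b=2  b=3
a=0:    L    L    W    W
a=1:    L    L    W    W
a=2:    W    W    L    L
a=3:    W    W    L    L
a=4:    W    W    W    W
Cells with no legal move (terminal, hence L): (0,0), (0,1), (1,0), (1,1).
The remaining L cells, each justified by listing all of its moves:
(2,2): →(0,2)(W), (2,0)(W) — all W, so L
(2,3): →(0,3)(W), (2,1)(W) — all W, so L
(3,2): →(1,2)(W), (0,2)(W), (3,0)(W) — all W, so L
(3,3): →(1,3)(W), (0,3)(W), (3,1)(W) — all W, so L
Every other cell has at least one move into one of the L cells above, so it is W.
From (4,3) Player 1 can move to (2,3), reaching an L position.

Player 1 wins.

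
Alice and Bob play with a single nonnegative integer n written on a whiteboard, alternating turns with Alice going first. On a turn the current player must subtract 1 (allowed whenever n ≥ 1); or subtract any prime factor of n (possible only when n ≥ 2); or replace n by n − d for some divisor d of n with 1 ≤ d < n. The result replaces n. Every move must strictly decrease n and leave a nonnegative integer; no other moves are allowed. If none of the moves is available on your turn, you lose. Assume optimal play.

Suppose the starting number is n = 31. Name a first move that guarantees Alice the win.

Move to 0.

Classify positions by backward induction: terminal positions (no move available) are L. From any other position, the mover wins iff some move reaches an L.
n=0: no move → L
n=1: reaches L-position 0 → W
n=2: reaches L-position 0 → W
n=3: reaches L-position 0 → W
n=4: only reaches 2(W), 3(W), all W → L
n=5: reaches L-position 0 → W
n=6: reaches L-position 4 → W
n=7: reaches L-position 0 → W
n=8: reaches L-position 4 → W
n=9: only reaches 6(W), 8(W), all W → L
n=10: reaches L-position 9 → W
n=11: reaches L-position 0 → W
n=12: reaches L-position 9 → W
n=13: reaches L-position 0 → W
n=14: only reaches 7(W), 12(W), 13(W), all W → L
n=15: reaches L-position 14 → W
n=16: reaches L-position 14 → W
n=17: reaches L-position 0 → W
n=18: reaches L-position 9 → W
n=19: reaches L-position 0 → W
n=20: only reaches 10(W), 15(W), 16(W), 18(W), 19(W), all W → L
n=21: reaches L-position 14 → W
n=22: reaches L-position 20 → W
n=23: reaches L-position 0 → W
n=24: reaches L-position 20 → W
n=25: reaches L-position 20 → W
n=26: only reaches 13(W), 24(W), 25(W), all W → L
n=27: reaches L-position 26 → W
n=28: reaches L-position 14 → W
n=29: reaches L-position 0 → W
n=30: reaches L-position 20 → W
n=31: reaches L-position 0 → W
From 31, the L positions reachable in one move are: 0.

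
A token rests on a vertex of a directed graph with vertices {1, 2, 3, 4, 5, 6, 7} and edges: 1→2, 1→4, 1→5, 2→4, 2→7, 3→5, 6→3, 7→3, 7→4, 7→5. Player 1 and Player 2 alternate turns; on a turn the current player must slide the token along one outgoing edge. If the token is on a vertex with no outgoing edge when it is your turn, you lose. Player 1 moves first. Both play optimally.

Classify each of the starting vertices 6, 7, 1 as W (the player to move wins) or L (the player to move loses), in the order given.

6: L, 7: W, 1: W

Classify positions by backward induction: terminal positions (no move available) are L. From any other position, the mover wins iff some move reaches an L.
Every edge goes from a vertex to one that appears earlier in the order 4, 5, 3, 7, 2, 6, 1, so processing vertices in that order labels each vertex after all of its successors.
4: no outgoing edge → L
5: no outgoing edge → L
3: W (go to 5, an L position)
7: W (go to 5, an L position)
2: W (go to 4, an L position)
6: L (sole option 3(W) is W)
1: W (go to 5, an L position)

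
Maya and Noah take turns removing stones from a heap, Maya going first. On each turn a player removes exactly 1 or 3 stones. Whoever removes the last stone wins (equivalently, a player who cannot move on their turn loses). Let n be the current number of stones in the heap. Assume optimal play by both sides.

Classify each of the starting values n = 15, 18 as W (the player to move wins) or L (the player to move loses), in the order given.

15: W, 18: L

Use the standard recursion: the mover loses at a terminal position; elsewhere, the mover wins exactly when some move hands the opponent an L position.
n=0: no move → L
n=1: →0(L), so W
n=2: →1(W) only, which is W, so L
n=3: →2(L), so W
n=4: →3(W), 1(W) — all W, so L
n=5: →4(L), so W
n=6: →5(W), 3(W) — all W, so L
n=7: →6(L), so W
n=8: →7(W), 5(W) — all W, so L
n=9: →8(L), so W
n=10: →9(W), 7(W) — all W, so L
n=11: →10(L), so W
n=12: →11(W), 9(W) — all W, so L
n=13: →12(L), so W
n=14: →13(W), 11(W) — all W, so L
n=15: →14(L), so W
n=16: →15(W), 13(W) — all W, so L
n=17: →16(L), so W
n=18: →17(W), 15(W) — all W, so L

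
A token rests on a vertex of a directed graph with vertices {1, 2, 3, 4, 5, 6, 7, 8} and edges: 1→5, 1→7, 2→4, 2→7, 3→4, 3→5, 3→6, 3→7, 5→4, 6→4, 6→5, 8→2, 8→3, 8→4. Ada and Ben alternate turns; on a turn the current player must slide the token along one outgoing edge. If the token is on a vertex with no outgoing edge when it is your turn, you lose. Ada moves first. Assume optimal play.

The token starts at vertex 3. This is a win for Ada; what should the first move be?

Move to 4.

Use the standard recursion: the mover loses at a terminal position; elsewhere, the mover wins exactly when some move hands the opponent an L position.
Every edge goes from a vertex to one that appears earlier in the order 7, 4, 2, 5, 1, 6, 3, 8, so processing vertices in that order labels each vertex after all of its successors.
7: no outgoing edge → L
4: no outgoing edge → L
2: can move to 4, which is L ⇒ W
5: can move to 4, which is L ⇒ W
1: can move to 7, which is L ⇒ W
6: can move to 4, which is L ⇒ W
3: can move to 4, which is L ⇒ W
8: can move to 4, which is L ⇒ W
From 3, the L positions reachable in one move are: 4, 7. Any move reaching one of these is winning.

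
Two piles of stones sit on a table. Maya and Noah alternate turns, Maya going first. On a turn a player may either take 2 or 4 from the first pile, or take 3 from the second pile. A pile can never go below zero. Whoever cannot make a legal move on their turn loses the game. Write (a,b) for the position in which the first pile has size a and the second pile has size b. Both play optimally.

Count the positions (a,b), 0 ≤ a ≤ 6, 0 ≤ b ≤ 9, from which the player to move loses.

26

Work bottom-up. With no move the player to move loses. Otherwise the position is W if at least one move leads to an L position for the opponent, and L if every move leads to a W.
Every move lowers a or b (never raises either), so fill the grid row by row in increasing a, and left to right within a row: each cell's successors are then already labelled.
      b=0  b=1  b=2  b=3  b=4  b=5  b=6  b=7  b=8  b=9
a=0:    L    L    L    W    W    W    L    L    L    W
a=1:    L    L    L    W    W    W    L    L    L    W
a=2:    W    W    W    L    L    L    W    W    W    L
a=3:    W    W    W    L    L    L    W    W    W    L
a=4:    W    W    W    W    W    W    W    W    W    W
a=5:    W    W    W    W    W    W    W    W    W    W
a=6:    L    L    L    W    W    W    L    L    L    W
Cells with no legal move (terminal, hence L): (0,0), (0,1), (0,2), (1,0), (1,1), (1,2).
The remaining L cells, each justified by listing all of its moves:
(0,6): only reaches (0,3)(W), which is W → L
(0,7): only reaches (0,4)(W), which is W → L
(0,8): only reaches (0,5)(W), which is W → L
(1,6): only reaches (1,3)(W), which is W → L
(1,7): only reaches (1,4)(W), which is W → L
(1,8): only reaches (1,5)(W), which is W → L
(2,3): only reaches (0,3)(W), (2,0)(W), all W → L
(2,4): only reaches (0,4)(W), (2,1)(W), all W → L
(2,5): only reaches (0,5)(W), (2,2)(W), all W → L
(2,9): only reaches (0,9)(W), (2,6)(W), all W → L
(3,3): only reaches (1,3)(W), (3,0)(W), all W → L
(3,4): only reaches (1,4)(W), (3,1)(W), all W → L
(3,5): only reaches (1,5)(W), (3,2)(W), all W → L
(3,9): only reaches (1,9)(W), (3,6)(W), all W → L
(6,0): only reaches (4,0)(W), (2,0)(W), all W → L
(6,1): only reaches (4,1)(W), (2,1)(W), all W → L
(6,2): only reaches (4,2)(W), (2,2)(W), all W → L
(6,6): only reaches (4,6)(W), (2,6)(W), (6,3)(W), all W → L
(6,7): only reaches (4,7)(W), (2,7)(W), (6,4)(W), all W → L
(6,8): only reaches (4,8)(W), (2,8)(W), (6,5)(W), all W → L
Every other cell has at least one move into one of the L cells above, so it is W.
L cells per row: a=0: 6, a=1: 6, a=2: 4, a=3: 4, a=4: 0, a=5: 0, a=6: 6; total 26.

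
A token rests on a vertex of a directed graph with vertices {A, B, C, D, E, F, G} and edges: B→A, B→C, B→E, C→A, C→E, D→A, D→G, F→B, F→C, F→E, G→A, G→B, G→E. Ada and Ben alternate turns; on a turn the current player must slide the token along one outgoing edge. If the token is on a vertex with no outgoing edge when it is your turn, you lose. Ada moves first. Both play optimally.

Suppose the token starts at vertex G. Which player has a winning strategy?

Use the standard recursion: the mover loses at a terminal position; elsewhere, the mover wins exactly when some move hands the opponent an L position.
Every edge goes from a vertex to one that appears earlier in the order A, E, C, B, F, G, D, so processing vertices in that order labels each vertex after all of its successors.
A: no outgoing edge → L
E: no outgoing edge → L
C: →E(L), so W
B: →E(L), so W
F: →E(L), so W
G: →E(L), so W
D: →A(L), so W
The starting position G is W: Ada should move to E, handing over an L position.

Ada wins.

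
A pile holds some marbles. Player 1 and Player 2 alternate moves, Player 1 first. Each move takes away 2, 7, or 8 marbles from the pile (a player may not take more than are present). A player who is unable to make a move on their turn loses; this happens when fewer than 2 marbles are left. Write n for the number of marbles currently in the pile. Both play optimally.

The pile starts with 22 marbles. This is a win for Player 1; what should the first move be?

Build the W/L table. Terminal = L. A non-terminal position is W if it has a move to some L; otherwise it is L.
n=0: no move → L
n=1: no move → L
n=2: W (go to 0, an L position)
n=3: W (go to 1, an L position)
n=4: L (sole option 2(W) is W)
n=5: L (sole option 3(W) is W)
n=6: W (go to 4, an L position)
n=7: W (go to 5, an L position)
n=8: W (go to 1, an L position)
n=9: W (go to 1, an L position)
n=10: L (options 8(W), 3(W), 2(W) are all W)
n=11: W (go to 4, an L position)
n=12: W (go to 10, an L position)
n=13: W (go to 5, an L position)
n=14: L (options 12(W), 7(W), 6(W) are all W)
n=15: L (options 13(W), 8(W), 7(W) are all W)
n=16: W (go to 14, an L position)
n=17: W (go to 15, an L position)
n=18: W (go to 10, an L position)
n=19: L (options 17(W), 12(W), 11(W) are all W)
n=20: L (options 18(W), 13(W), 12(W) are all W)
n=21: W (go to 19, an L position)
n=22: W (go to 20, an L position)
From 22, the L positions reachable in one move are: 20, 15, 14. Any move reaching one of these is winning.

Remove 2, leaving 20.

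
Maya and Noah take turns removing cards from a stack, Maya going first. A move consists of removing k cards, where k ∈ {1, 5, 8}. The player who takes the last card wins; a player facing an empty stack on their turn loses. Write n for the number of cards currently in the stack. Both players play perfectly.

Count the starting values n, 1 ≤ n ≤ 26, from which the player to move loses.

8

Compute win/loss labels from the base case upward. A position with no move is L. Any other position is W if it can reach an L in one move, else L.
n=0: no move → L
n=1: reaches L-position 0 → W
n=2: only reaches 1(W), which is W → L
n=3: reaches L-position 2 → W
n=4: only reaches 3(W), which is W → L
n=5: reaches L-position 4 → W
n=6: only reaches 5(W), 1(W), all W → L
n=7: reaches L-position 6 → W
n=8: reaches L-position 0 → W
n=9: reaches L-position 4 → W
n=10: reaches L-position 2 → W
n=11: reaches L-position 6 → W
n=12: reaches L-position 4 → W
n=13: only reaches 12(W), 8(W), 5(W), all W → L
n=14: reaches L-position 13 → W
n=15: only reaches 14(W), 10(W), 7(W), all W → L
n=16: reaches L-position 15 → W
n=17: only reaches 16(W), 12(W), 9(W), all W → L
n=18: reaches L-position 17 → W
n=19: only reaches 18(W), 14(W), 11(W), all W → L
n=20: reaches L-position 19 → W
n=21: reaches L-position 13 → W
n=22: reaches L-position 17 → W
n=23: reaches L-position 15 → W
n=24: reaches L-position 19 → W
n=25: reaches L-position 17 → W
n=26: only reaches 25(W), 21(W), 18(W), all W → L
L entries with 1 ≤ n ≤ 26 (n=0 is outside the asked range and is not counted): n = 2, 4, 6, 13, 15, 17, 19, 26; that makes 8.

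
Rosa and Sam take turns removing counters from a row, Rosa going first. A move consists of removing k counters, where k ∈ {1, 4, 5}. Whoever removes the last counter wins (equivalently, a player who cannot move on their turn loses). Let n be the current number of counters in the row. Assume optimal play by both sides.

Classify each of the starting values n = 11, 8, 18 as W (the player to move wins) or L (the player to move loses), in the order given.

11: W, 8: L, 18: L

Positions with no move are L. A position that does have a move is losing for the player to move precisely when every available move leads to a winning position for the opponent. Fill in the labels:
n=0: no move → L
n=1: reaches L-position 0 → W
n=2: only reaches 1(W), which is W → L
n=3: reaches L-position 2 → W
n=4: reaches L-position 0 → W
n=5: reaches L-position 0 → W
n=6: reaches L-position 2 → W
n=7: reaches L-position 2 → W
n=8: only reaches 7(W), 4(W), 3(W), all W → L
n=9: reaches L-position 8 → W
n=10: only reaches 9(W), 6(W), 5(W), all W → L
n=11: reaches L-position 10 → W
n=12: reaches L-position 8 → W
n=13: reaches L-position 8 → W
n=14: reaches L-position 10 → W
n=15: reaches L-position 10 → W
n=16: only reaches 15(W), 12(W), 11(W), all W → L
n=17: reaches L-position 16 → W
n=18: only reaches 17(W), 14(W), 13(W), all W → L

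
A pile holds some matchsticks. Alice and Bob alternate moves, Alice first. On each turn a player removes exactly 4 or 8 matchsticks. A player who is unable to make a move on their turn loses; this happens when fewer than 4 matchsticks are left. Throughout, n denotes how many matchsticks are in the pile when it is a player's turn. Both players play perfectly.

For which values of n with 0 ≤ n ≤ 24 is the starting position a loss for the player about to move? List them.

0, 1, 2, 3, 12, 13, 14, 15, 24

Compute win/loss labels from the base case upward. A position with no move is L. Any other position is W if it can reach an L in one move, else L.
n=0: no move → L
n=1: no move → L
n=2: no move → L
n=3: no move → L
n=4: reaches L-position 0 → W
n=5: reaches L-position 1 → W
n=6: reaches L-position 2 → W
n=7: reaches L-position 3 → W
n=8: reaches L-position 0 → W
n=9: reaches L-position 1 → W
n=10: reaches L-position 2 → W
n=11: reaches L-position 3 → W
n=12: only reaches 8(W), 4(W), all W → L
n=13: only reaches 9(W), 5(W), all W → L
n=14: only reaches 10(W), 6(W), all W → L
n=15: only reaches 11(W), 7(W), all W → L
n=16: reaches L-position 12 → W
n=17: reaches L-position 13 → W
n=18: reaches L-position 14 → W
n=19: reaches L-position 15 → W
n=20: reaches L-position 12 → W
n=21: reaches L-position 13 → W
n=22: reaches L-position 14 → W
n=23: reaches L-position 15 → W
n=24: only reaches 20(W), 16(W), all W → L
Reading off the rows marked L gives the requested list; there are 9 such values of n.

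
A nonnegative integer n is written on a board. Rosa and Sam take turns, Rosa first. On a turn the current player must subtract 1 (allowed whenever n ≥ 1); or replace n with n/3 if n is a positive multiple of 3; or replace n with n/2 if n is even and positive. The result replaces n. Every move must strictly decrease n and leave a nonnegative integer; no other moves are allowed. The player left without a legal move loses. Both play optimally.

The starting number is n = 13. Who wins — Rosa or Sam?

Sam wins.

Compute win/loss labels from the base case upward. A position with no move is L. Any other position is W if it can reach an L in one move, else L.
n=0: no move → L
n=1: reaches L-position 0 → W
n=2: only reaches 1(W), which is W → L
n=3: reaches L-position 2 → W
n=4: reaches L-position 2 → W
n=5: only reaches 4(W), which is W → L
n=6: reaches L-position 2 → W
n=7: only reaches 6(W), which is W → L
n=8: reaches L-position 7 → W
n=9: only reaches 3(W), 8(W), all W → L
n=10: reaches L-position 5 → W
n=11: only reaches 10(W), which is W → L
n=12: reaches L-position 11 → W
n=13: only reaches 12(W), which is W → L
Every move from 13 reaches a W position, so the mover loses.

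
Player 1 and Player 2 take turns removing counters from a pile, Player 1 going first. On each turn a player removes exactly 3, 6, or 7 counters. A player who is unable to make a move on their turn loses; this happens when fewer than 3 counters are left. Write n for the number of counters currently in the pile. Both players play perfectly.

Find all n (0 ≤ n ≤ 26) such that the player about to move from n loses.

0, 1, 2, 10, 11, 12, 20, 21, 22

Build the W/L table. Terminal = L. A non-terminal position is W if it has a move to some L; otherwise it is L.
n=0: no move → L
n=1: no move → L
n=2: no move → L
n=3: reaches L-position 0 → W
n=4: reaches L-position 1 → W
n=5: reaches L-position 2 → W
n=6: reaches L-position 0 → W
n=7: reaches L-position 1 → W
n=8: reaches L-position 2 → W
n=9: reaches L-position 2 → W
n=10: only reaches 7(W), 4(W), 3(W), all W → L
n=11: only reaches 8(W), 5(W), 4(W), all W → L
n=12: only reaches 9(W), 6(W), 5(W), all W → L
n=13: reaches L-position 10 → W
n=14: reaches L-position 11 → W
n=15: reaches L-position 12 → W
n=16: reaches L-position 10 → W
n=17: reaches L-position 11 → W
n=18: reaches L-position 12 → W
n=19: reaches L-position 12 → W
n=20: only reaches 17(W), 14(W), 13(W), all W → L
n=21: only reaches 18(W), 15(W), 14(W), all W → L
n=22: only reaches 19(W), 16(W), 15(W), all W → L
n=23: reaches L-position 20 → W
n=24: reaches L-position 21 → W
n=25: reaches L-position 22 → W
n=26: reaches L-position 20 → W
Reading off the rows marked L gives the requested list; there are 9 such values of n.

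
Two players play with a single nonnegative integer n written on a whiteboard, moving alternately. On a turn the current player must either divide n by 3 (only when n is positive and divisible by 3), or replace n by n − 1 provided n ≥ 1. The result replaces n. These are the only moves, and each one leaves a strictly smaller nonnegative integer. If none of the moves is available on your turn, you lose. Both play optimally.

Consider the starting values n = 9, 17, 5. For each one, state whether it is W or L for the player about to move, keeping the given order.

Compute win/loss labels from the base case upward. A position with no move is L. Any other position is W if it can reach an L in one move, else L.
n=0: no move → L
n=1: can move to 0, which is L ⇒ W
n=2: the only move is to 1(W), a W ⇒ L
n=3: can move to 2, which is L ⇒ W
n=4: the only move is to 3(W), a W ⇒ L
n=5: can move to 4, which is L ⇒ W
n=6: can move to 2, which is L ⇒ W
n=7: the only move is to 6(W), a W ⇒ L
n=8: can move to 7, which is L ⇒ W
n=9: moves to 3(W), 8(W); every one is W ⇒ L
n=10: can move to 9, which is L ⇒ W
n=11: the only move is to 10(W), a W ⇒ L
n=12: can move to 4, which is L ⇒ W
n=13: the only move is to 12(W), a W ⇒ L
n=14: can move to 13, which is L ⇒ W
n=15: moves to 5(W), 14(W); every one is W ⇒ L
n=16: can move to 15, which is L ⇒ W
n=17: the only move is to 16(W), a W ⇒ L

9: L, 17: L, 5: W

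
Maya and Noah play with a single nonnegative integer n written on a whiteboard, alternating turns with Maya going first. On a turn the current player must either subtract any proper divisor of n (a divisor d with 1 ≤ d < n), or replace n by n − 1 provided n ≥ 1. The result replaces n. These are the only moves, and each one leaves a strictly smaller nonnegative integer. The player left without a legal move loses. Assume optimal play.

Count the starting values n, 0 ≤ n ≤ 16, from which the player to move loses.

Positions with no move are L. A position that does have a move is losing for the player to move precisely when every available move leads to a winning position for the opponent. Fill in the labels:
n=0: no move → L
n=1: →0(L), so W
n=2: →1(W) only, which is W, so L
n=3: →2(L), so W
n=4: →2(L), so W
n=5: →4(W) only, which is W, so L
n=6: →5(L), so W
n=7: →6(W) only, which is W, so L
n=8: →7(L), so W
n=9: →6(W), 8(W) — all W, so L
n=10: →5(L), so W
n=11: →10(W) only, which is W, so L
n=12: →9(L), so W
n=13: →12(W) only, which is W, so L
n=14: →7(L), so W
n=15: →10(W), 12(W), 14(W) — all W, so L
n=16: →15(L), so W
L entries with 0 ≤ n ≤ 16: n = 0, 2, 5, 7, 9, 11, 13, 15; that makes 8.

8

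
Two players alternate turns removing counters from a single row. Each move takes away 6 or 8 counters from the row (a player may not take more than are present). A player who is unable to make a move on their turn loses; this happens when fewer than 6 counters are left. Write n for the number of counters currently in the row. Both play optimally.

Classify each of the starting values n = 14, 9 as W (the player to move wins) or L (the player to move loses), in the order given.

14: L, 9: W

Classify positions by backward induction: terminal positions (no move available) are L. From any other position, the mover wins iff some move reaches an L.
n=0: no move → L
n=1: no move → L
n=2: no move → L
n=3: no move → L
n=4: no move → L
n=5: no move → L
n=6: reaches L-position 0 → W
n=7: reaches L-position 1 → W
n=8: reaches L-position 2 → W
n=9: reaches L-position 3 → W
n=10: reaches L-position 4 → W
n=11: reaches L-position 5 → W
n=12: reaches L-position 4 → W
n=13: reaches L-position 5 → W
n=14: only reaches 8(W), 6(W), all W → L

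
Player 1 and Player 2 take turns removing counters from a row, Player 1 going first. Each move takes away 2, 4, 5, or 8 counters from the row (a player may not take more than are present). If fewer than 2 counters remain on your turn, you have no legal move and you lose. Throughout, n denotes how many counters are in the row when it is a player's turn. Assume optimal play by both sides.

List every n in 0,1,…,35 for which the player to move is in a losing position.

Compute win/loss labels from the base case upward. A position with no move is L. Any other position is W if it can reach an L in one move, else L.
n=0: no move → L
n=1: no move → L
n=2: W (go to 0, an L position)
n=3: W (go to 1, an L position)
n=4: W (go to 0, an L position)
n=5: W (go to 1, an L position)
n=6: W (go to 1, an L position)
n=7: L (options 5(W), 3(W), 2(W) are all W)
n=8: W (go to 0, an L position)
n=9: W (go to 7, an L position)
n=10: L (options 8(W), 6(W), 5(W), 2(W) are all W)
n=11: W (go to 7, an L position)
n=12: W (go to 10, an L position)
n=13: L (options 11(W), 9(W), 8(W), 5(W) are all W)
n=14: W (go to 10, an L position)
n=15: W (go to 13, an L position)
n=16: L (options 14(W), 12(W), 11(W), 8(W) are all W)
n=17: W (go to 13, an L position)
n=18: W (go to 16, an L position)
n=19: L (options 17(W), 15(W), 14(W), 11(W) are all W)
n=20: W (go to 16, an L position)
n=21: W (go to 19, an L position)
n=22: L (options 20(W), 18(W), 17(W), 14(W) are all W)
n=23: W (go to 19, an L position)
n=24: W (go to 22, an L position)
n=25: L (options 23(W), 21(W), 20(W), 17(W) are all W)
n=26: W (go to 22, an L position)
n=27: W (go to 25, an L position)
n=28: L (options 26(W), 24(W), 23(W), 20(W) are all W)
n=29: W (go to 25, an L position)
n=30: W (go to 28, an L position)
n=31: L (options 29(W), 27(W), 26(W), 23(W) are all W)
n=32: W (go to 28, an L position)
n=33: W (go to 31, an L position)
n=34: L (options 32(W), 30(W), 29(W), 26(W) are all W)
n=35: W (go to 31, an L position)
The losing starting values of n are exactly the entries labelled L in this table (12 of them).

0, 1, 7, 10, 13, 16, 19, 22, 25, 28, 31, 34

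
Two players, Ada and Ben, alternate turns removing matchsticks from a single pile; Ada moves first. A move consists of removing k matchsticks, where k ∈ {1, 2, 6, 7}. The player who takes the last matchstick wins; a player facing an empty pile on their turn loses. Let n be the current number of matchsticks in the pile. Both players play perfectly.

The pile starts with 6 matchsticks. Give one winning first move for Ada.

Classify positions by backward induction: terminal positions (no move available) are L. From any other position, the mover wins iff some move reaches an L.
n=0: no move → L
n=1: reaches L-position 0 → W
n=2: reaches L-position 0 → W
n=3: only reaches 2(W), 1(W), all W → L
n=4: reaches L-position 3 → W
n=5: reaches L-position 3 → W
n=6: reaches L-position 0 → W
From 6, the L positions reachable in one move are: 0.

Remove 6, leaving 0.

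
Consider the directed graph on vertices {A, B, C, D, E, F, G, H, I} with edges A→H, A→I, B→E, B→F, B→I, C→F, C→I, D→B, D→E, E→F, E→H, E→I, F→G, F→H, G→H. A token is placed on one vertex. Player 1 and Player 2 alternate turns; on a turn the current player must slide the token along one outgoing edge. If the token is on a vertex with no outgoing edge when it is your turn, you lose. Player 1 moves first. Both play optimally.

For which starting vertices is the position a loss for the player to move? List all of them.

Use the standard recursion: the mover loses at a terminal position; elsewhere, the mover wins exactly when some move hands the opponent an L position.
Every edge goes from a vertex to one that appears earlier in the order I, H, G, F, E, B, D, A, C, so processing vertices in that order labels each vertex after all of its successors.
I: no outgoing edge → L
H: no outgoing edge → L
G: can move to H, which is L ⇒ W
F: can move to H, which is L ⇒ W
E: can move to H, which is L ⇒ W
B: can move to I, which is L ⇒ W
D: moves to B(W), E(W); every one is W ⇒ L
A: can move to H, which is L ⇒ W
C: can move to I, which is L ⇒ W
Reading off the rows marked L gives the requested list; there are 3 such vertices.

D, H, I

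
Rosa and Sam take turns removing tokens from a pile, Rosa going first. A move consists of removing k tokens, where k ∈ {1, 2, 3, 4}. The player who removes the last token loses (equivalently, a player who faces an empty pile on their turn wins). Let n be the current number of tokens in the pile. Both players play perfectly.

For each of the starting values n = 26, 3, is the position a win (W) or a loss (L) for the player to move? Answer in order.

26: L, 3: W

Classify positions by backward induction: terminal positions (no move available) are W. From any other position, the mover wins iff some move reaches an L.
n=0: no move; the opponent has just taken the last token and therefore loses → W
n=1: L (sole option 0(W) is W)
n=2: W (go to 1, an L position)
n=3: W (go to 1, an L position)
n=4: W (go to 1, an L position)
n=5: W (go to 1, an L position)
n=6: L (options 5(W), 4(W), 3(W), 2(W) are all W)
n=7: W (go to 6, an L position)
n=8: W (go to 6, an L position)
n=9: W (go to 6, an L position)
n=10: W (go to 6, an L position)
n=11: L (options 10(W), 9(W), 8(W), 7(W) are all W)
n=12: W (go to 11, an L position)
n=13: W (go to 11, an L position)
n=14: W (go to 11, an L position)
n=15: W (go to 11, an L position)
n=16: L (options 15(W), 14(W), 13(W), 12(W) are all W)
n=17: W (go to 16, an L position)
n=18: W (go to 16, an L position)
n=19: W (go to 16, an L position)
n=20: W (go to 16, an L position)
n=21: L (options 20(W), 19(W), 18(W), 17(W) are all W)
n=22: W (go to 21, an L position)
n=23: W (go to 21, an L position)
n=24: W (go to 21, an L position)
n=25: W (go to 21, an L position)
n=26: L (options 25(W), 24(W), 23(W), 22(W) are all W)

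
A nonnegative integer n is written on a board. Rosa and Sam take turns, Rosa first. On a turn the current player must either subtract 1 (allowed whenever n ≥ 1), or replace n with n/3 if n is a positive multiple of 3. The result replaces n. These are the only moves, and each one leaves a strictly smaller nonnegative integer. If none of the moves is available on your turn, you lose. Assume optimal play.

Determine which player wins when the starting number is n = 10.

Classify positions by backward induction: terminal positions (no move available) are L. From any other position, the mover wins iff some move reaches an L.
n=0: no move → L
n=1: W (go to 0, an L position)
n=2: L (sole option 1(W) is W)
n=3: W (go to 2, an L position)
n=4: L (sole option 3(W) is W)
n=5: W (go to 4, an L position)
n=6: W (go to 2, an L position)
n=7: L (sole option 6(W) is W)
n=8: W (go to 7, an L position)
n=9: L (options 3(W), 8(W) are all W)
n=10: W (go to 9, an L position)
The starting position 10 is W: Rosa should move to 9, handing over an L position.

Rosa wins.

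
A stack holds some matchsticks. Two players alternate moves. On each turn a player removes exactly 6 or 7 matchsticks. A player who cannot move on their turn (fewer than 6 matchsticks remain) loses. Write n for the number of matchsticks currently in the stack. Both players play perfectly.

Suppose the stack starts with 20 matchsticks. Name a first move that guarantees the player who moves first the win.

Remove 6, leaving 14.

Label each position W (a win for the player to move) or L (a loss). A position with no legal move is L; any other position is W exactly when some move reaches an L, and L when every move reaches a W.
n=0: no move → L
n=1: no move → L
n=2: no move → L
n=3: no move → L
n=4: no move → L
n=5: no move → L
n=6: reaches L-position 0 → W
n=7: reaches L-position 1 → W
n=8: reaches L-position 2 → W
n=9: reaches L-position 3 → W
n=10: reaches L-position 4 → W
n=11: reaches L-position 5 → W
n=12: reaches L-position 5 → W
n=13: only reaches 7(W), 6(W), all W → L
n=14: only reaches 8(W), 7(W), all W → L
n=15: only reaches 9(W), 8(W), all W → L
n=16: only reaches 10(W), 9(W), all W → L
n=17: only reaches 11(W), 10(W), all W → L
n=18: only reaches 12(W), 11(W), all W → L
n=19: reaches L-position 13 → W
n=20: reaches L-position 14 → W
From 20, the L positions reachable in one move are: 14, 13. Any move reaching one of these is winning.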